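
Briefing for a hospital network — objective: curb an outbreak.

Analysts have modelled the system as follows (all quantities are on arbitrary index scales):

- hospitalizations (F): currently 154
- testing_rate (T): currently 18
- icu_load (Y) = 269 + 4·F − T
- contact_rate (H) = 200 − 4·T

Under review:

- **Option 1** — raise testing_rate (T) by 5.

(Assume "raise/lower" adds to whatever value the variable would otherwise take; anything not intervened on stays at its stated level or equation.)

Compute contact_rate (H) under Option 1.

108

Option 1 (T + 5):
  T = 18 + 5 = 23
  H = 200 − 4·23 = 108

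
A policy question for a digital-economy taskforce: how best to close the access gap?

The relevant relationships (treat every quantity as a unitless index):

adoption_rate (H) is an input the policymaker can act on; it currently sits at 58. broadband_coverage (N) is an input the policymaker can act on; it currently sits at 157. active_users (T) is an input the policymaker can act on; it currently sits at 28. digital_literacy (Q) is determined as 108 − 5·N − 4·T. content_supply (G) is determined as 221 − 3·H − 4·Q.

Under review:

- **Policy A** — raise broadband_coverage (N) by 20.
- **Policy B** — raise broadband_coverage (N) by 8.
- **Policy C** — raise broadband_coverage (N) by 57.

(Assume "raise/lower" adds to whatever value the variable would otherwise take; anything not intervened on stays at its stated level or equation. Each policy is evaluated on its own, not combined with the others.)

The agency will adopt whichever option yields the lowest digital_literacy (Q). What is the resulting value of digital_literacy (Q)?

-1074

Policy A (N + 20):
  N = 157 + 20 = 177
  T = 28
  Q = 108 − 5·177 − 4·28 = -889
Policy B (N + 8):
  N = 157 + 8 = 165
  T = 28
  Q = 108 − 5·165 − 4·28 = -829
Policy C (N + 57):
  N = 157 + 57 = 214
  T = 28
  Q = 108 − 5·214 − 4·28 = -1074
Comparing — Policy A: Q=-889, Policy B: Q=-829, Policy C: Q=-1074. Lowest is -1074 (Policy C).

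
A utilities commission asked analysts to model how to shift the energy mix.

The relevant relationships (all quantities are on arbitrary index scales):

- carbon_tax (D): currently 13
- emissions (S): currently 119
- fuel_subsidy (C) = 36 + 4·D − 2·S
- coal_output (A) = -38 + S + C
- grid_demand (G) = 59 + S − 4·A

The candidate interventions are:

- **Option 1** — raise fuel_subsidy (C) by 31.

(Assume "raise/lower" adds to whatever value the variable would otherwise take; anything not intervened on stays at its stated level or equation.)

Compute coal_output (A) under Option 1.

Option 1 (C + 31):
  D = 13
  S = 119
  C = 36 + 4·13 − 2·119 (+31 from intervention) = -119
  A = -38 + 119 + (-119) = -38

-38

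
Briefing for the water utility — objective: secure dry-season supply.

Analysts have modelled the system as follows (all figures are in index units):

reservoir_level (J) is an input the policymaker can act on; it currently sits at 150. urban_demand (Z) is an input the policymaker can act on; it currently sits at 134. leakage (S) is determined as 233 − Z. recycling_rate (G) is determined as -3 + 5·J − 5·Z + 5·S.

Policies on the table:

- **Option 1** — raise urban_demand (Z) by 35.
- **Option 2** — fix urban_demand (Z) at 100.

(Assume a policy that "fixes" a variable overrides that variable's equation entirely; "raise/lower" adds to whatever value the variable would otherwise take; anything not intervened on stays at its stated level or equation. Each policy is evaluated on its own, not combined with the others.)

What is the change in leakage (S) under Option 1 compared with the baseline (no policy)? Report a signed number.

Baseline:
  Z = 134
  S = 233 − 134 = 99
Option 1 (Z + 35):
  Z = 134 + 35 = 169
  S = 233 − 169 = 64
Change in S: 64 − 99 = -35

-35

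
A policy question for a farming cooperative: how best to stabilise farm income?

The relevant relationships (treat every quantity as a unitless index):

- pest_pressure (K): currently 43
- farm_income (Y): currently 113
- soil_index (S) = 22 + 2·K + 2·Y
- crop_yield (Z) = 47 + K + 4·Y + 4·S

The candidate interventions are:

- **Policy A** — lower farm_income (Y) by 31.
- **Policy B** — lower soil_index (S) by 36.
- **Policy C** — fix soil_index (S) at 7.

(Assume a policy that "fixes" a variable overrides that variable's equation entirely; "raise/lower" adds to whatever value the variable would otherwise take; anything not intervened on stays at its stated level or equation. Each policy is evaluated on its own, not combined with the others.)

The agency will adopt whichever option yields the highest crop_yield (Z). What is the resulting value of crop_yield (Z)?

Policy A (Y − 31):
  K = 43
  Y = 113 − 31 = 82
  S = 22 + 2·43 + 2·82 = 272
  Z = 47 + 43 + 4·82 + 4·272 = 1506
Policy B (S − 36):
  K = 43
  Y = 113
  S = 22 + 2·43 + 2·113 (−36 from intervention) = 298
  Z = 47 + 43 + 4·113 + 4·298 = 1734
Policy C (S := 7):
  K = 43
  Y = 113
  S = 7
  Z = 47 + 43 + 4·113 + 4·7 = 570
Comparing — Policy A: Z=1506, Policy B: Z=1734, Policy C: Z=570. Highest is 1734 (Policy B).

1734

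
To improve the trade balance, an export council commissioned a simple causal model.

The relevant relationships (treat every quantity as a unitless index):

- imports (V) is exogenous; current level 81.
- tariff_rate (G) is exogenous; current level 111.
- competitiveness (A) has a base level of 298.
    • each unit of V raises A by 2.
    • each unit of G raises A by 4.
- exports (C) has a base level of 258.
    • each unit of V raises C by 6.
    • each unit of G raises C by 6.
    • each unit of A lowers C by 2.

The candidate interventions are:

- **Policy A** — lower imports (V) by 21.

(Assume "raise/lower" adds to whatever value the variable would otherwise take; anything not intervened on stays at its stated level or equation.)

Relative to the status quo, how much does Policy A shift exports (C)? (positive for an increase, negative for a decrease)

-42

Baseline:
  V = 81
  G = 111
  A = 298 + 2·81 + 4·111 = 904
  C = 258 + 6·81 + 6·111 − 2·904 = -398
Policy A (V − 21):
  V = 81 − 21 = 60
  G = 111
  A = 298 + 2·60 + 4·111 = 862
  C = 258 + 6·60 + 6·111 − 2·862 = -440
Change in C: -440 − (-398) = -42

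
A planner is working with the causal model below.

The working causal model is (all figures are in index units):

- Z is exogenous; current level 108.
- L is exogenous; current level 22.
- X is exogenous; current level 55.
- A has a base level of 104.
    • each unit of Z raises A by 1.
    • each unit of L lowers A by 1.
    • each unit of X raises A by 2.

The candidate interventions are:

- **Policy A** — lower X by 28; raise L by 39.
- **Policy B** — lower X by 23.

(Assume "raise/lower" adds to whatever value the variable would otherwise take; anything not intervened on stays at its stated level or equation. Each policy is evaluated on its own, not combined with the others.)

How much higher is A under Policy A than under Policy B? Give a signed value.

-49

Policy A (X − 28, L + 39):
  Z = 108
  L = 22 + 39 = 61
  X = 55 − 28 = 27
  A = 104 + 108 − 61 + 2·27 = 205
Policy B (X − 23):
  Z = 108
  L = 22
  X = 55 − 23 = 32
  A = 104 + 108 − 22 + 2·32 = 254
A: 205 − 254 = -49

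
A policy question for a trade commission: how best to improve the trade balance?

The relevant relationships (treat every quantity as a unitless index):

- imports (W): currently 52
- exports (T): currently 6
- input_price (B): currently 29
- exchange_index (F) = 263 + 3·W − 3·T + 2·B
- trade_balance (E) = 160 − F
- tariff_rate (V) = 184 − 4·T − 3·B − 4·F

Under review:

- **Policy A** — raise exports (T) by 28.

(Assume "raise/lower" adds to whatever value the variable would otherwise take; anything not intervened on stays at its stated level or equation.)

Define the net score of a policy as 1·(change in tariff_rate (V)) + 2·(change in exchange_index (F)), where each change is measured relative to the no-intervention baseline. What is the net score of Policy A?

56

Baseline:
  W = 52
  T = 6
  B = 29
  F = 263 + 3·52 − 3·6 + 2·29 = 459
  V = 184 − 4·6 − 3·29 − 4·459 = -1763
Policy A (T + 28):
  W = 52
  T = 6 + 28 = 34
  B = 29
  F = 263 + 3·52 − 3·34 + 2·29 = 375
  V = 184 − 4·34 − 3·29 − 4·375 = -1539
ΔV = -1539 − (-1763) = 224; ΔF = 375 − 459 = -84
Score = 1·224 + 2·(-84) = 56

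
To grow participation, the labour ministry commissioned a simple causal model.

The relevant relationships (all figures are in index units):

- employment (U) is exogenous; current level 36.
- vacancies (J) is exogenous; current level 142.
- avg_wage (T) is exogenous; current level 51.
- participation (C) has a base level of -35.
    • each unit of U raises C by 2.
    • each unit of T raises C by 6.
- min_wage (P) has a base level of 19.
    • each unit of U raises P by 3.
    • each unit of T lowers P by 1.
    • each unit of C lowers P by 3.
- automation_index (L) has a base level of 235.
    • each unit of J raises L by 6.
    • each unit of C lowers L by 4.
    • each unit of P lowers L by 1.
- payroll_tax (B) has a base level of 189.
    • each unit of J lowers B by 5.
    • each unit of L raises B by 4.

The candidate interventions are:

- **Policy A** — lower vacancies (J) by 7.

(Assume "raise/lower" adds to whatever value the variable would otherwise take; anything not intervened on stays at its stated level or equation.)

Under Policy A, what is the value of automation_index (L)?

626

Policy A (J − 7):
  U = 36
  J = 142 − 7 = 135
  T = 51
  C = -35 + 2·36 + 6·51 = 343
  P = 19 + 3·36 − 51 − 3·343 = -953
  L = 235 + 6·135 − 4·343 − (-953) = 626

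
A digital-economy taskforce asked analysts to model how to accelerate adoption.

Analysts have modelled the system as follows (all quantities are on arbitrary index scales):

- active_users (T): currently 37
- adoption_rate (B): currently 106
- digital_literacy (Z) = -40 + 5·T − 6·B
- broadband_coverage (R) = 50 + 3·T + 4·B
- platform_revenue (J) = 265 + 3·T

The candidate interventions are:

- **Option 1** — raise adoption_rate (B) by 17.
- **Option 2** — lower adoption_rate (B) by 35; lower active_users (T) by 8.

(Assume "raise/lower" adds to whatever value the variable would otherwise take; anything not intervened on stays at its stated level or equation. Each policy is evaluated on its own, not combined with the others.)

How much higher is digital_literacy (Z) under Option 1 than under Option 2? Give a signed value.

Option 1 (B + 17):
  T = 37
  B = 106 + 17 = 123
  Z = -40 + 5·37 − 6·123 = -593
Option 2 (B − 35, T − 8):
  T = 37 − 8 = 29
  B = 106 − 35 = 71
  Z = -40 + 5·29 − 6·71 = -321
Z: -593 − (-321) = -272

-272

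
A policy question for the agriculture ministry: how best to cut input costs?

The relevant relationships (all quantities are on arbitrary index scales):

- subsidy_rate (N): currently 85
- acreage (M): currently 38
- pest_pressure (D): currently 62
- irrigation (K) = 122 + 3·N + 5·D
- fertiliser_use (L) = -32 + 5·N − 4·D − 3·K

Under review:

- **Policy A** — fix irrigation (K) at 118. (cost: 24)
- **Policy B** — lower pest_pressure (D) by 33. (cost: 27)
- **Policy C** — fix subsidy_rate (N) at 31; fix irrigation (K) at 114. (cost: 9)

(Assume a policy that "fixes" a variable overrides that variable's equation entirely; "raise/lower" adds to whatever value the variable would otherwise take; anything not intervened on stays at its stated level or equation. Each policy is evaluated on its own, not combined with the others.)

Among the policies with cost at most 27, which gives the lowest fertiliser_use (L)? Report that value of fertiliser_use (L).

Policy A (K := 118):
  N = 85
  D = 62
  K = 118
  L = -32 + 5·85 − 4·62 − 3·118 = -209
Policy B (D − 33):
  N = 85
  D = 62 − 33 = 29
  K = 122 + 3·85 + 5·29 = 522
  L = -32 + 5·85 − 4·29 − 3·522 = -1289
Policy C (N := 31, K := 114):
  N = 31
  D = 62
  K = 114
  L = -32 + 5·31 − 4·62 − 3·114 = -467
Comparing — Policy A: L=-209, Policy B: L=-1289, Policy C: L=-467. Lowest is -1289 (Policy B).

-1289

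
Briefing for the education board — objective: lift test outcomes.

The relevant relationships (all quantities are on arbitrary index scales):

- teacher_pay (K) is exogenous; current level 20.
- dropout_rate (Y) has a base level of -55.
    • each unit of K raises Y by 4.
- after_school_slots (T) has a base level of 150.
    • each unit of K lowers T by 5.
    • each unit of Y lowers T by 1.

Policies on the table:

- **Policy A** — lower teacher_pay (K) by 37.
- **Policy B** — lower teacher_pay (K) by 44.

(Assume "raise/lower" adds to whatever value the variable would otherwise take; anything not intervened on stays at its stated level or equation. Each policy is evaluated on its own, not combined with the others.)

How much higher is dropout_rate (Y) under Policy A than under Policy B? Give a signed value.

28

Policy A (K − 37):
  K = 20 − 37 = -17
  Y = -55 + 4·(-17) = -123
Policy B (K − 44):
  K = 20 − 44 = -24
  Y = -55 + 4·(-24) = -151
Y: -123 − (-151) = 28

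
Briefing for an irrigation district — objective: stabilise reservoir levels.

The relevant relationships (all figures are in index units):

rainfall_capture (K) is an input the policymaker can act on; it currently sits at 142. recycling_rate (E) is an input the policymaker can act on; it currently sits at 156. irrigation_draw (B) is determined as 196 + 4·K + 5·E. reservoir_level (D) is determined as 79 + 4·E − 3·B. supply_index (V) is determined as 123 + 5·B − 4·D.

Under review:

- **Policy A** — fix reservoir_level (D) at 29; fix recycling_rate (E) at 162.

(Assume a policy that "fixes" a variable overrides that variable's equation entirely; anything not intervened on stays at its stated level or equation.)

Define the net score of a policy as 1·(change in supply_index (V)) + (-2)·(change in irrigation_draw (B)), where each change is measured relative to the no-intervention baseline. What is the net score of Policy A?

Baseline:
  K = 142
  E = 156
  B = 196 + 4·142 + 5·156 = 1544
  D = 79 + 4·156 − 3·1544 = -3929
  V = 123 + 5·1544 − 4·(-3929) = 23559
Policy A (D := 29, E := 162):
  K = 142
  E = 162
  B = 196 + 4·142 + 5·162 = 1574
  D = 29
  V = 123 + 5·1574 − 4·29 = 7877
ΔV = 7877 − 23559 = -15682; ΔB = 1574 − 1544 = 30
Score = 1·(-15682) + (-2)·30 = -15742

-15742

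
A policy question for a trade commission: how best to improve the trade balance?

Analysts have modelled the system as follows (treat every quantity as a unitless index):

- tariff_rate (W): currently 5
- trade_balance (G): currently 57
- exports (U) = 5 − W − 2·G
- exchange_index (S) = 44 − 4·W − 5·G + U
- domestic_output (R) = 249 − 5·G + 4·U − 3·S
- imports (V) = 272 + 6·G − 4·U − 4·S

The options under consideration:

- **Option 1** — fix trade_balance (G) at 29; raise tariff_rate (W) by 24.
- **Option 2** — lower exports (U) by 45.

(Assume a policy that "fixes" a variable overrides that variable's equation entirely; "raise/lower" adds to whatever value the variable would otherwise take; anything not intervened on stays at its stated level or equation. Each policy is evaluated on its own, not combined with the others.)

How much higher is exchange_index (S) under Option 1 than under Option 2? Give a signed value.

121

Option 1 (G := 29, W + 24):
  W = 5 + 24 = 29
  G = 29
  U = 5 − 29 − 2·29 = -82
  S = 44 − 4·29 − 5·29 + (-82) = -299
Option 2 (U − 45):
  W = 5
  G = 57
  U = 5 − 5 − 2·57 (−45 from intervention) = -159
  S = 44 − 4·5 − 5·57 + (-159) = -420
S: -299 − (-420) = 121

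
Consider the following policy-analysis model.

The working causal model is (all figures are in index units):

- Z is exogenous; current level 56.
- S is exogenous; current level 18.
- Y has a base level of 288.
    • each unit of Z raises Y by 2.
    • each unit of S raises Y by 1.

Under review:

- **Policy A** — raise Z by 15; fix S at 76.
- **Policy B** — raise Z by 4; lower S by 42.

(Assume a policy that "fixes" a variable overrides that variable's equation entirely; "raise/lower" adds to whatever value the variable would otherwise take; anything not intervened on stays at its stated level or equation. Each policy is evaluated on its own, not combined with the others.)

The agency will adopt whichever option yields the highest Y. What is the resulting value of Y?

Policy A (Z + 15, S := 76):
  Z = 56 + 15 = 71
  S = 76
  Y = 288 + 2·71 + 76 = 506
Policy B (Z + 4, S − 42):
  Z = 56 + 4 = 60
  S = 18 − 42 = -24
  Y = 288 + 2·60 + (-24) = 384
Comparing — Policy A: Y=506, Policy B: Y=384. Highest is 506 (Policy A).

506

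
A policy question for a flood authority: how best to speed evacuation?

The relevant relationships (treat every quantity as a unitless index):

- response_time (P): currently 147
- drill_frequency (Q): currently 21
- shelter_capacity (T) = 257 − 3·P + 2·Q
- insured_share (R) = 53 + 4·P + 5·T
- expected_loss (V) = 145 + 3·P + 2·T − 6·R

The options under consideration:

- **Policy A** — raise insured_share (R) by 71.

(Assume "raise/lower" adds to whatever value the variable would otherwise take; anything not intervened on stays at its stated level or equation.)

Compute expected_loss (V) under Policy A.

Policy A (R + 71):
  P = 147
  Q = 21
  T = 257 − 3·147 + 2·21 = -142
  R = 53 + 4·147 + 5·(-142) (+71 from intervention) = 2
  V = 145 + 3·147 + 2·(-142) − 6·2 = 290

290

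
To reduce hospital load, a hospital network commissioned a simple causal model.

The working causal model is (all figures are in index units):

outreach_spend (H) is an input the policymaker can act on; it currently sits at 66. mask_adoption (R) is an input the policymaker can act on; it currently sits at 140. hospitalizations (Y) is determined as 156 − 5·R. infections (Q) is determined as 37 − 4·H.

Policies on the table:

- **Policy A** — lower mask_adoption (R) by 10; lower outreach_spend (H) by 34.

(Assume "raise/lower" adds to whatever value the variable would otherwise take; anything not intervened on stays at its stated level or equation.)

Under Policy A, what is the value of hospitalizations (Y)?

-494

Policy A (R − 10, H − 34):
  R = 140 − 10 = 130
  Y = 156 − 5·130 = -494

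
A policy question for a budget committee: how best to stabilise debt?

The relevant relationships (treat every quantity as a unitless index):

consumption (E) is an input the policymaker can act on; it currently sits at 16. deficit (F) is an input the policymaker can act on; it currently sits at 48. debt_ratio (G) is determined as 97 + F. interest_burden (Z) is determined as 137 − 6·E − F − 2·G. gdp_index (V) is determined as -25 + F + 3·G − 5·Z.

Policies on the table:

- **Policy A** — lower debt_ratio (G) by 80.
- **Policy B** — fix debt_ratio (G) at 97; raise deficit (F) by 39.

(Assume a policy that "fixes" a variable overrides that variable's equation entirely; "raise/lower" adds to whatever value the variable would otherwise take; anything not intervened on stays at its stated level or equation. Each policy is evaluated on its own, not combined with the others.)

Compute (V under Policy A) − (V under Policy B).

-650

Policy A (G − 80):
  E = 16
  F = 48
  G = 97 + 48 (−80 from intervention) = 65
  Z = 137 − 6·16 − 48 − 2·65 = -137
  V = -25 + 48 + 3·65 − 5·(-137) = 903
Policy B (G := 97, F + 39):
  E = 16
  F = 48 + 39 = 87
  G = 97
  Z = 137 − 6·16 − 87 − 2·97 = -240
  V = -25 + 87 + 3·97 − 5·(-240) = 1553
V: 903 − 1553 = -650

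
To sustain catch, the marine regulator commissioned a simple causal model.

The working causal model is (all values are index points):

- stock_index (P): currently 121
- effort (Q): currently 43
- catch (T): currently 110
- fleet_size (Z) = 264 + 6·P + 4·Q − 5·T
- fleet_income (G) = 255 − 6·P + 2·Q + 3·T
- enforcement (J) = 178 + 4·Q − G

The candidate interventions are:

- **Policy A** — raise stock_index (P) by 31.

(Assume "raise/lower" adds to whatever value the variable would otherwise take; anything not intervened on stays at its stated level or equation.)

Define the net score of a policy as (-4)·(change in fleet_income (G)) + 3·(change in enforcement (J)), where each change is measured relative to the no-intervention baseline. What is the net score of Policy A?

1302

Baseline:
  P = 121
  Q = 43
  T = 110
  G = 255 − 6·121 + 2·43 + 3·110 = -55
  J = 178 + 4·43 − (-55) = 405
Policy A (P + 31):
  P = 121 + 31 = 152
  Q = 43
  T = 110
  G = 255 − 6·152 + 2·43 + 3·110 = -241
  J = 178 + 4·43 − (-241) = 591
ΔG = -241 − (-55) = -186; ΔJ = 591 − 405 = 186
Score = (-4)·(-186) + 3·186 = 1302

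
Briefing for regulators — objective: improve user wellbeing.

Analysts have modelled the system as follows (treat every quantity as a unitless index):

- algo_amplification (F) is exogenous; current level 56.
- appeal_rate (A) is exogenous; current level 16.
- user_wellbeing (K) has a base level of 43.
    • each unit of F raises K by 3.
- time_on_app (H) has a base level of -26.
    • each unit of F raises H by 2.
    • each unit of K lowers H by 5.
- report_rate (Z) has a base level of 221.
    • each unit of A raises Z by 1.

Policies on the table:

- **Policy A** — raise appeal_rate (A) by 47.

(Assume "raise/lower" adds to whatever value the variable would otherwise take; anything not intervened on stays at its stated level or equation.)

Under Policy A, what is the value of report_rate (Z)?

284

Policy A (A + 47):
  A = 16 + 47 = 63
  Z = 221 + 63 = 284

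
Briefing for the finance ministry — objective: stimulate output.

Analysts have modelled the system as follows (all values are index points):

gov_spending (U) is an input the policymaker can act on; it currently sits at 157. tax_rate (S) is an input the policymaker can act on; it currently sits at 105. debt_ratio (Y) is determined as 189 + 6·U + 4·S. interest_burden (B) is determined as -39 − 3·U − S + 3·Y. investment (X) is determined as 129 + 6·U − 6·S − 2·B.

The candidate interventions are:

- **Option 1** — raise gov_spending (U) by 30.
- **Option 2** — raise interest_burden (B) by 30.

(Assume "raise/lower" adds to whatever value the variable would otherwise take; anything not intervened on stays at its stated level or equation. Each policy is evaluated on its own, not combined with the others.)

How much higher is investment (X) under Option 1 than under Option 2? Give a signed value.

-660

Option 1 (U + 30):
  U = 157 + 30 = 187
  S = 105
  Y = 189 + 6·187 + 4·105 = 1731
  B = -39 − 3·187 − 105 + 3·1731 = 4488
  X = 129 + 6·187 − 6·105 − 2·4488 = -8355
Option 2 (B + 30):
  U = 157
  S = 105
  Y = 189 + 6·157 + 4·105 = 1551
  B = -39 − 3·157 − 105 + 3·1551 (+30 from intervention) = 4068
  X = 129 + 6·157 − 6·105 − 2·4068 = -7695
X: -8355 − (-7695) = -660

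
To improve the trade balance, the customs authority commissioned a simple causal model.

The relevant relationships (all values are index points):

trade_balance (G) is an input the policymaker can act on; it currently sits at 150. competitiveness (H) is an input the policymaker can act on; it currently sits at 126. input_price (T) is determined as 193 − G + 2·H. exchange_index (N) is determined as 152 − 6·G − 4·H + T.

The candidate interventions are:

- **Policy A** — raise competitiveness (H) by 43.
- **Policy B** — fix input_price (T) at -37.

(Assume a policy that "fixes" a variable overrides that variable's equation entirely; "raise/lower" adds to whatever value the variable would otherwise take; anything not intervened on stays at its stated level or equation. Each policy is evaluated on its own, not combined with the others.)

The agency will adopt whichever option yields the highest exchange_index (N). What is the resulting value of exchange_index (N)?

Policy A (H + 43):
  G = 150
  H = 126 + 43 = 169
  T = 193 − 150 + 2·169 = 381
  N = 152 − 6·150 − 4·169 + 381 = -1043
Policy B (T := -37):
  G = 150
  H = 126
  T = -37
  N = 152 − 6·150 − 4·126 + (-37) = -1289
Comparing — Policy A: N=-1043, Policy B: N=-1289. Highest is -1043 (Policy A).

-1043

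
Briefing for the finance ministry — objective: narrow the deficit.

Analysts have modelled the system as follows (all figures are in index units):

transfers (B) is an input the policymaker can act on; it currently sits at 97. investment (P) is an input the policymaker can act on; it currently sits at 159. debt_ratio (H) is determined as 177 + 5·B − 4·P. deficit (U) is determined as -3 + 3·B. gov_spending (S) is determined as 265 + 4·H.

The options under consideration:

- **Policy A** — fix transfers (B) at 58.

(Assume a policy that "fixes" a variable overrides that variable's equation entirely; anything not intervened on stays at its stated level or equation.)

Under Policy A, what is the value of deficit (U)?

Policy A (B := 58):
  B = 58
  U = -3 + 3·58 = 171

171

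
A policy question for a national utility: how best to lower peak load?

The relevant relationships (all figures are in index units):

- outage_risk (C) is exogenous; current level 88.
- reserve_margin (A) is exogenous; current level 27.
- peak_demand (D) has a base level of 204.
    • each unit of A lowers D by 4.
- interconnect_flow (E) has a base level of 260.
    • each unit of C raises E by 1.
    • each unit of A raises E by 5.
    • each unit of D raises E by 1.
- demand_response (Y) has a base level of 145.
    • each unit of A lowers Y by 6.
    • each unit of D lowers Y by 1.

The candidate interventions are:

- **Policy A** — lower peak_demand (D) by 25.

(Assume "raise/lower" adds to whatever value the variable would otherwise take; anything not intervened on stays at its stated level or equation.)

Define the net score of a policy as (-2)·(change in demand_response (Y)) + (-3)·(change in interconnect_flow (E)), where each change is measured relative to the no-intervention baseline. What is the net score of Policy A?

Baseline:
  C = 88
  A = 27
  D = 204 − 4·27 = 96
  E = 260 + 88 + 5·27 + 96 = 579
  Y = 145 − 6·27 − 96 = -113
Policy A (D − 25):
  C = 88
  A = 27
  D = 204 − 4·27 (−25 from intervention) = 71
  E = 260 + 88 + 5·27 + 71 = 554
  Y = 145 − 6·27 − 71 = -88
ΔY = -88 − (-113) = 25; ΔE = 554 − 579 = -25
Score = (-2)·25 + (-3)·(-25) = 25

25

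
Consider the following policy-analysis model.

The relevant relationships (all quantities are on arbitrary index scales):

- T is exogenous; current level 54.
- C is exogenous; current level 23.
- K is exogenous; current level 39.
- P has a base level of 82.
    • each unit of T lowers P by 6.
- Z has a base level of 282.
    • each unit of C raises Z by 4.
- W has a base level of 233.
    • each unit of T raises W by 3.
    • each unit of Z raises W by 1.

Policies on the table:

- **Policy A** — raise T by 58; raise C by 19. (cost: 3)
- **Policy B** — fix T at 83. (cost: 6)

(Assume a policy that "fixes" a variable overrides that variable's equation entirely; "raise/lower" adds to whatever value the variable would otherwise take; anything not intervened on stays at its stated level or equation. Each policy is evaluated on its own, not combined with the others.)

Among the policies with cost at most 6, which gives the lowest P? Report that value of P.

-590

Policy A (T + 58, C + 19):
  T = 54 + 58 = 112
  P = 82 − 6·112 = -590
Policy B (T := 83):
  T = 83
  P = 82 − 6·83 = -416
Comparing — Policy A: P=-590, Policy B: P=-416. Lowest is -590 (Policy A).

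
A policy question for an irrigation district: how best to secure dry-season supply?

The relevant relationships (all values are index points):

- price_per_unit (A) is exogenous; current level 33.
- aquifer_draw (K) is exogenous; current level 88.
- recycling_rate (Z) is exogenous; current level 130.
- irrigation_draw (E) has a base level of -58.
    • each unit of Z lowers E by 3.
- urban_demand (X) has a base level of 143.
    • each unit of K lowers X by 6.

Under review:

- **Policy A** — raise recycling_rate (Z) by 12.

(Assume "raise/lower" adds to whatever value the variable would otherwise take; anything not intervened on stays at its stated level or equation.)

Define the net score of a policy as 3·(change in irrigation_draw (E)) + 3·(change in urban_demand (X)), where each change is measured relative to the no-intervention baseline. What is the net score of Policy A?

-108

Baseline:
  K = 88
  Z = 130
  E = -58 − 3·130 = -448
  X = 143 − 6·88 = -385
Policy A (Z + 12):
  K = 88
  Z = 130 + 12 = 142
  E = -58 − 3·142 = -484
  X = 143 − 6·88 = -385
ΔE = -484 − (-448) = -36; ΔX = -385 − (-385) = 0
Score = 3·(-36) + 3·0 = -108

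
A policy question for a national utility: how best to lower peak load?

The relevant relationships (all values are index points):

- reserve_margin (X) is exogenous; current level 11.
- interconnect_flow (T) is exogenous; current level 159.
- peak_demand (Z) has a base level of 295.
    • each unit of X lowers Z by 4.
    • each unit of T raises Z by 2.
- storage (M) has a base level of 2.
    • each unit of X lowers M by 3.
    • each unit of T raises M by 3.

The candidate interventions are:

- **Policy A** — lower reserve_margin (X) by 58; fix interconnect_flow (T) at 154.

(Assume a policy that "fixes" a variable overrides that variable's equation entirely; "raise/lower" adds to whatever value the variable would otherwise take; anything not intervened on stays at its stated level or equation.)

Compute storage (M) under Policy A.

605

Policy A (X − 58, T := 154):
  X = 11 − 58 = -47
  T = 154
  M = 2 − 3·(-47) + 3·154 = 605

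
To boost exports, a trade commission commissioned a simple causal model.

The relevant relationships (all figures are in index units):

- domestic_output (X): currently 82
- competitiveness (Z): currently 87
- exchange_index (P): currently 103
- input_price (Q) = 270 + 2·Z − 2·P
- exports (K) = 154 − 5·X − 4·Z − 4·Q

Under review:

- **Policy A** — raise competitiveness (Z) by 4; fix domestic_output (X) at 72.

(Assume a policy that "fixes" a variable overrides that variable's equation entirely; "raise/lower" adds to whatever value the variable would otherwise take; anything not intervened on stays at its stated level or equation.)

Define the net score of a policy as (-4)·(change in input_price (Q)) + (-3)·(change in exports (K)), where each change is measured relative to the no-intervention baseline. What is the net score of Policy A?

-38

Baseline:
  X = 82
  Z = 87
  P = 103
  Q = 270 + 2·87 − 2·103 = 238
  K = 154 − 5·82 − 4·87 − 4·238 = -1556
Policy A (Z + 4, X := 72):
  X = 72
  Z = 87 + 4 = 91
  P = 103
  Q = 270 + 2·91 − 2·103 = 246
  K = 154 − 5·72 − 4·91 − 4·246 = -1554
ΔQ = 246 − 238 = 8; ΔK = -1554 − (-1556) = 2
Score = (-4)·8 + (-3)·2 = -38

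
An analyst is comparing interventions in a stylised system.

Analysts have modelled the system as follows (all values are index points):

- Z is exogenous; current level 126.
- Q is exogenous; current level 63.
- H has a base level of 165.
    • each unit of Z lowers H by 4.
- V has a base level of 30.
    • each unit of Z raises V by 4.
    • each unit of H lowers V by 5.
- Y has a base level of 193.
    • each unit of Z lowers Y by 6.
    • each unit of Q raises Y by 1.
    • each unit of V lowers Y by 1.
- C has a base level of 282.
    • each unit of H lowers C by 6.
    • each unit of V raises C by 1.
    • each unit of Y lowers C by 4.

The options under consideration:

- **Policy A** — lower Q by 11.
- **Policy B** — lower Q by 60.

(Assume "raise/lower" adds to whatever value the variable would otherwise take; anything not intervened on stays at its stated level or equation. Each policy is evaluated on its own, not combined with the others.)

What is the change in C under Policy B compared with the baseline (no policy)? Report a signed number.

Baseline:
  Z = 126
  Q = 63
  H = 165 − 4·126 = -339
  V = 30 + 4·126 − 5·(-339) = 2229
  Y = 193 − 6·126 + 63 − 2229 = -2729
  C = 282 − 6·(-339) + 2229 − 4·(-2729) = 15461
Policy B (Q − 60):
  Z = 126
  Q = 63 − 60 = 3
  H = 165 − 4·126 = -339
  V = 30 + 4·126 − 5·(-339) = 2229
  Y = 193 − 6·126 + 3 − 2229 = -2789
  C = 282 − 6·(-339) + 2229 − 4·(-2789) = 15701
Change in C: 15701 − 15461 = 240

240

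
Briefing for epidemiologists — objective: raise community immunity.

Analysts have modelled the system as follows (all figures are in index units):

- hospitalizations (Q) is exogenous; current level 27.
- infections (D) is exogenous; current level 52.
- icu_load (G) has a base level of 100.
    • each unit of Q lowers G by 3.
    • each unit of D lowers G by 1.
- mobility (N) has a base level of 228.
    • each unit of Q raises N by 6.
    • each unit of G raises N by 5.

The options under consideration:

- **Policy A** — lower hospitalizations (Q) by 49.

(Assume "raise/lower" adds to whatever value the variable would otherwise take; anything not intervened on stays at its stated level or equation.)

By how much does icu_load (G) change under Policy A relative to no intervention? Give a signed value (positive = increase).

147

Baseline:
  Q = 27
  D = 52
  G = 100 − 3·27 − 52 = -33
Policy A (Q − 49):
  Q = 27 − 49 = -22
  D = 52
  G = 100 − 3·(-22) − 52 = 114
Change in G: 114 − (-33) = 147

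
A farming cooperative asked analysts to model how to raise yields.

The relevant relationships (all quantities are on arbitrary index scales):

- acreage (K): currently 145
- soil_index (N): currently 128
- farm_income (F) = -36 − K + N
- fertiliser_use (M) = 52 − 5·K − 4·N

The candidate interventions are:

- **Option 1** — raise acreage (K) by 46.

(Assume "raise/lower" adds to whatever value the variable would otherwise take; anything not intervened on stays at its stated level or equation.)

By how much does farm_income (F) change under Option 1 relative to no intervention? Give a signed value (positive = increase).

-46

Baseline:
  K = 145
  N = 128
  F = -36 − 145 + 128 = -53
Option 1 (K + 46):
  K = 145 + 46 = 191
  N = 128
  F = -36 − 191 + 128 = -99
Change in F: -99 − (-53) = -46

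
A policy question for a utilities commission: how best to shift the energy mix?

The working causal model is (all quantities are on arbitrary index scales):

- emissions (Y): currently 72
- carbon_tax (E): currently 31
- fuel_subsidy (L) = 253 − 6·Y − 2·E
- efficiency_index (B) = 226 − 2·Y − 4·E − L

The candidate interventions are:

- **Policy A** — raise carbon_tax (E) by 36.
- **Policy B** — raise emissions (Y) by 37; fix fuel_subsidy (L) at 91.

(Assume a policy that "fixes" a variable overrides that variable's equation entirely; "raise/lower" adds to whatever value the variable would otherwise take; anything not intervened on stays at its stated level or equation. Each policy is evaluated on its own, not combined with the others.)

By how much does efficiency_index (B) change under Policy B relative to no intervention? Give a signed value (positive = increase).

-406

Baseline:
  Y = 72
  E = 31
  L = 253 − 6·72 − 2·31 = -241
  B = 226 − 2·72 − 4·31 − (-241) = 199
Policy B (Y + 37, L := 91):
  Y = 72 + 37 = 109
  E = 31
  L = 91
  B = 226 − 2·109 − 4·31 − 91 = -207
Change in B: -207 − 199 = -406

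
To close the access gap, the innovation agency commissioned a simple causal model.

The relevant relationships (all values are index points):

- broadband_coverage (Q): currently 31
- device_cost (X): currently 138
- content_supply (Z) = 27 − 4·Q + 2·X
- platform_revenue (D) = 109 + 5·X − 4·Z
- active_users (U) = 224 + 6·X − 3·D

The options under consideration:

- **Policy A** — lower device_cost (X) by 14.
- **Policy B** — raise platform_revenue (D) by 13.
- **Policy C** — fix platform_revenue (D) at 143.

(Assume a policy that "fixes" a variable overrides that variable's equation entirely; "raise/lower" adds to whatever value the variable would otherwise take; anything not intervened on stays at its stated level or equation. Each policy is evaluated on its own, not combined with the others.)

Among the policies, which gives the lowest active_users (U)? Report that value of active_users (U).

Policy A (X − 14):
  Q = 31
  X = 138 − 14 = 124
  Z = 27 − 4·31 + 2·124 = 151
  D = 109 + 5·124 − 4·151 = 125
  U = 224 + 6·124 − 3·125 = 593
Policy B (D + 13):
  Q = 31
  X = 138
  Z = 27 − 4·31 + 2·138 = 179
  D = 109 + 5·138 − 4·179 (+13 from intervention) = 96
  U = 224 + 6·138 − 3·96 = 764
Policy C (D := 143):
  Q = 31
  X = 138
  Z = 27 − 4·31 + 2·138 = 179
  D = 143
  U = 224 + 6·138 − 3·143 = 623
Comparing — Policy A: U=593, Policy B: U=764, Policy C: U=623. Lowest is 593 (Policy A).

593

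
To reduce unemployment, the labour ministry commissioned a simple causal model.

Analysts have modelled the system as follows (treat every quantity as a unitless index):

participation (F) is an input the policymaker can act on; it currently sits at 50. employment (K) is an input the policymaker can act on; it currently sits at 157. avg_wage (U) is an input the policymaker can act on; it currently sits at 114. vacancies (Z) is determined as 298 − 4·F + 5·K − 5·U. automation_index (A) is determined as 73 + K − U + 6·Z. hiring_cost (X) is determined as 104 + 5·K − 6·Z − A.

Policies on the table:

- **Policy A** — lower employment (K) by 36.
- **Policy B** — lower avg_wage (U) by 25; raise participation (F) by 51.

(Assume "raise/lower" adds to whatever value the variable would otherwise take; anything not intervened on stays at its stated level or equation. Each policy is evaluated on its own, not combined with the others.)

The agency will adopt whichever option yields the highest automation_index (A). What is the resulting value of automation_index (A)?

1545

Policy A (K − 36):
  F = 50
  K = 157 − 36 = 121
  U = 114
  Z = 298 − 4·50 + 5·121 − 5·114 = 133
  A = 73 + 121 − 114 + 6·133 = 878
Policy B (U − 25, F + 51):
  F = 50 + 51 = 101
  K = 157
  U = 114 − 25 = 89
  Z = 298 − 4·101 + 5·157 − 5·89 = 234
  A = 73 + 157 − 89 + 6·234 = 1545
Comparing — Policy A: A=878, Policy B: A=1545. Highest is 1545 (Policy B).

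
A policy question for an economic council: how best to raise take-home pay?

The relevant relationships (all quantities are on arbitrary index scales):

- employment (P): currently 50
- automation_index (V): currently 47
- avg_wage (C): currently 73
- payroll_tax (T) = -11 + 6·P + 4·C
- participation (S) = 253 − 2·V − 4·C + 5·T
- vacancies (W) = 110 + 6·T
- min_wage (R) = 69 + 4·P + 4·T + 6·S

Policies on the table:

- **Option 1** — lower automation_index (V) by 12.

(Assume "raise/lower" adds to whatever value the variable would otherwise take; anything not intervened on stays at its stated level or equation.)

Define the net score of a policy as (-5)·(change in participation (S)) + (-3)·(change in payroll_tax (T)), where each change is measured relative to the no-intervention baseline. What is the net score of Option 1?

-120

Baseline:
  P = 50
  V = 47
  C = 73
  T = -11 + 6·50 + 4·73 = 581
  S = 253 − 2·47 − 4·73 + 5·581 = 2772
Option 1 (V − 12):
  P = 50
  V = 47 − 12 = 35
  C = 73
  T = -11 + 6·50 + 4·73 = 581
  S = 253 − 2·35 − 4·73 + 5·581 = 2796
ΔS = 2796 − 2772 = 24; ΔT = 581 − 581 = 0
Score = (-5)·24 + (-3)·0 = -120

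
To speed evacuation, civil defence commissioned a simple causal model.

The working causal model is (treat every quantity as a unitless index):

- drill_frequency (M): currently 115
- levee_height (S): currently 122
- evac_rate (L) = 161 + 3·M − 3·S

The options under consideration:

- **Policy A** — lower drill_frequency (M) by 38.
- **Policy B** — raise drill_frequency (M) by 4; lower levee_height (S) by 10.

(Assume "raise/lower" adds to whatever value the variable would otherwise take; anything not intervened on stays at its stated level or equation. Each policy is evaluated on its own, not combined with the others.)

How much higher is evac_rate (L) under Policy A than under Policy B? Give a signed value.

Policy A (M − 38):
  M = 115 − 38 = 77
  S = 122
  L = 161 + 3·77 − 3·122 = 26
Policy B (M + 4, S − 10):
  M = 115 + 4 = 119
  S = 122 − 10 = 112
  L = 161 + 3·119 − 3·112 = 182
L: 26 − 182 = -156

-156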